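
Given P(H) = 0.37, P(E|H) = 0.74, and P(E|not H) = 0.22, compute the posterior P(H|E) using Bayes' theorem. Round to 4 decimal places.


By Bayes' theorem: P(H|E) = P(E|H)*P(H) / P(E)
P(E) = P(E|H)*P(H) + P(E|not H)*P(not H)
P(E) = 0.74*0.37 + 0.22*0.63 = 0.4124
P(H|E) = 0.74*0.37 / 0.4124 = 0.6639

0.6639


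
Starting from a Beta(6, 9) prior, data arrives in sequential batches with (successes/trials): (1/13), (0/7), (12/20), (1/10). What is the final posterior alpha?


In sequential Bayesian updating, we sum all successes.
Total successes = 14
Final alpha = 6 + 14 = 20

20


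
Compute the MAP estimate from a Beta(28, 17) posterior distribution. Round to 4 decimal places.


MAP = mode of Beta distribution
= (alpha - 1)/(alpha + beta - 2)
= (28-1)/(28+17-2)
= 27/43 = 0.6279

0.6279


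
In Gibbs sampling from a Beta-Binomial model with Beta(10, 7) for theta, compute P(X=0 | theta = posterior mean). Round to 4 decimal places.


Posterior mean = alpha/(alpha+beta) = 10/17 = 0.5882
P(X=0|theta=mean) = 1 - theta = 0.4118

0.4118


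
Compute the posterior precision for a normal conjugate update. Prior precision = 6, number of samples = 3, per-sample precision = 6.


tau_post = tau_0 + n * tau
= 6 + 3 * 6 = 24

24


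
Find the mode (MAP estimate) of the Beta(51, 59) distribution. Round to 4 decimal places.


For Beta(a,b) with a,b > 1:
Mode = (a-1)/(a+b-2) = (51-1)/(110-2)
= 50/108 = 0.463

0.463


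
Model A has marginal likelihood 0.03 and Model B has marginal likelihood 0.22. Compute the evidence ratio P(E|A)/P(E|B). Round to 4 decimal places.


Evidence ratio = P(E|A) / P(E|B)
= 0.03 / 0.22
= 0.1364

0.1364


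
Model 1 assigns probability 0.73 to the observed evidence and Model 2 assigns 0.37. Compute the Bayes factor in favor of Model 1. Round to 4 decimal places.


BF = P(data|M1) / P(data|M2)
= 0.73 / 0.37 = 1.973

1.973


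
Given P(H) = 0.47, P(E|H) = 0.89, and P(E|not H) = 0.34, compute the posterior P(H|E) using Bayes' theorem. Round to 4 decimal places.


By Bayes' theorem: P(H|E) = P(E|H)*P(H) / P(E)
P(E) = P(E|H)*P(H) + P(E|not H)*P(not H)
P(E) = 0.89*0.47 + 0.34*0.53 = 0.5985
P(H|E) = 0.89*0.47 / 0.5985 = 0.6989

0.6989


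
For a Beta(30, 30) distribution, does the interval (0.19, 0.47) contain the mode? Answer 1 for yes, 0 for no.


Mode of Beta(a,b) = (a-1)/(a+b-2)
= (30-1)/(30+30-2) = 0.5
Check: 0.19 <= 0.5 <= 0.47?
Result: 0

0


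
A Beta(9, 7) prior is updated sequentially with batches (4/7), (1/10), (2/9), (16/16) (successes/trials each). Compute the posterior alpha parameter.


Sequential conjugate updating is equivalent to a single batch update.
Total successes across all batches = 23
alpha_posterior = alpha_prior + total_successes = 9 + 23
= 32

32


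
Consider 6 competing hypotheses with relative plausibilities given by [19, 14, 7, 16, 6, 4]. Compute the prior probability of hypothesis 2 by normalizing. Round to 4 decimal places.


Sum of weights = 19 + 14 + 7 + 16 + 6 + 4 = 66
Normalized prior for H2 = 14 / 66
= 0.2121

0.2121


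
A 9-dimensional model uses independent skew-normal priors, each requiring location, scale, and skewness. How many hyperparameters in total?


Per parameter: 3 (location, scale, and skewness).
Total = 9 * 3 = 27

27


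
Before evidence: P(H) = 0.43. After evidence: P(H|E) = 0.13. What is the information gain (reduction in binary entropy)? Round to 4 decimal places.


Prior entropy = 0.9858
Posterior entropy = 0.5574
Information gain = 0.9858 - 0.5574 = 0.4284

0.4284


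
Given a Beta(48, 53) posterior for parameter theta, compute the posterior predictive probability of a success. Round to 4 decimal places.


For a Beta-Bernoulli model, the predictive probability is the mean:
P(success) = 48/(48+53) = 48/101 = 0.4752

0.4752


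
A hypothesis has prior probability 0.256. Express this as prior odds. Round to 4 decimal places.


Odds = P(H) / P(not H) = 0.256 / 0.744
= 0.3441

0.3441


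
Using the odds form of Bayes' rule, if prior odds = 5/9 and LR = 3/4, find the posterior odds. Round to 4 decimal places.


Bayes' rule in odds form: posterior odds = prior odds * LR
= (5 * 3) / (9 * 4)
= 15/36 = 0.4167

0.4167


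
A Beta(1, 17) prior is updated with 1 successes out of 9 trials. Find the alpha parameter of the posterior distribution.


In the Beta-Binomial conjugate update:
alpha_post = alpha_prior + successes
= 1 + 1
= 2

2


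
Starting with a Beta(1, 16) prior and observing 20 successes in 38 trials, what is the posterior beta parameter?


Posterior beta = prior beta + failures
Failures = 38 - 20 = 18
beta_post = 16 + 18 = 34

34


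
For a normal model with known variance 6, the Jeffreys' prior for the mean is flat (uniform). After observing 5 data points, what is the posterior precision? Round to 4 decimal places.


Jeffreys' prior for normal mean (known variance) is flat.
Prior precision = 0.
Posterior precision = prior_prec + n/sigma^2 = 0 + 5/6
= 0.8333

0.8333


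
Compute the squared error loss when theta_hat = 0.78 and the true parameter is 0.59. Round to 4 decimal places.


L = (theta_hat - theta_true)^2
= (0.78 - 0.59)^2
= 0.19^2 = 0.0361

0.0361


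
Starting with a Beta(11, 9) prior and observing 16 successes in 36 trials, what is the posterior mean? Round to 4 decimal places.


Posterior parameters: alpha = 11 + 16 = 27
beta = 9 + 20 = 29
Posterior mean = alpha / (alpha + beta) = 27 / 56
= 0.4821

0.4821


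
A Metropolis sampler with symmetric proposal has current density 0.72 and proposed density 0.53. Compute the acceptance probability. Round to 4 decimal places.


For symmetric proposals, acceptance = min(1, pi(x*)/pi(x))
= min(1, 0.53/0.72)
= min(1, 0.7361) = 0.7361

0.7361


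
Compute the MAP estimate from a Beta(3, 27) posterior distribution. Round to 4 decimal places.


MAP = mode of Beta distribution
= (alpha - 1)/(alpha + beta - 2)
= (3-1)/(3+27-2)
= 2/28 = 0.0714

0.0714


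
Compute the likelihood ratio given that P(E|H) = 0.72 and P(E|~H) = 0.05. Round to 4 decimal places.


LR = P(E|H) / P(E|~H)
= 0.72 / 0.05 = 14.4

14.4


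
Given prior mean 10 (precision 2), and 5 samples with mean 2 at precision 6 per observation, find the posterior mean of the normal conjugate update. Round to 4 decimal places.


The posterior mean is a precision-weighted average of prior and data.
Post. prec. = 2 + 30 = 32
Post. mean = (20 + 60)/32 = 80/32 = 2.5

2.5


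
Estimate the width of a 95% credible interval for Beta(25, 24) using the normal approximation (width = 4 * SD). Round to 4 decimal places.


For Beta(a,b): Var = ab/((a+b)^2(a+b+1))
Var = 0.005, SD = 0.0707
Approximate 95% CI width = 4 * 0.0707 = 0.2828

0.2828


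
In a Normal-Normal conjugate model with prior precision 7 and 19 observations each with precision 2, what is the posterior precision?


Posterior precision = prior precision + n * observation precision
= 7 + 19 * 2
= 7 + 38 = 45

45


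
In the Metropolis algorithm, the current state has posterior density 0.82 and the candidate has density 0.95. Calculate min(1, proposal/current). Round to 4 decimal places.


Ratio = 0.95/0.82 = 1.1585
Acceptance probability = min(1, 1.1585)
= 1.0

1.0


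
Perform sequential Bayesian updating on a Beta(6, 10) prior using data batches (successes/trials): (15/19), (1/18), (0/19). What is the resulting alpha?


Accumulate successes: 16
Posterior alpha = prior alpha + sum of successes
= 6 + 16 = 22

22


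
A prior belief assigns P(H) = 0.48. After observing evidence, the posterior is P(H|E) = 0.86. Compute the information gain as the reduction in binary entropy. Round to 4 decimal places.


H(prior) = -0.48*log2(0.48) - 0.52*log2(0.52)
= 0.9988
H(post) = -0.86*log2(0.86) - 0.14*log2(0.14)
= 0.5842
IG = 0.9988 - 0.5842 = 0.4146

0.4146


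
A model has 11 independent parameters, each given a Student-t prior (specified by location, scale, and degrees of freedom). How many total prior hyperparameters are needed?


Each Student-t prior needs 3 hyperparameters (location, scale, and degrees of freedom).
Total = 3 * 11 = 33

33


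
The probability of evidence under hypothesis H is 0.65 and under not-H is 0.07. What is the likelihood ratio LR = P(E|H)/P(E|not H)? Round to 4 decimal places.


LR = 0.65 / 0.07
= 9.2857

9.2857


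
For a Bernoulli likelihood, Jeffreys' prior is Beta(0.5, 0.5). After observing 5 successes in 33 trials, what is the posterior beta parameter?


Jeffreys' prior for Bernoulli is Beta(0.5, 0.5).
Posterior is Beta(0.5 + k, 0.5 + n - k).
Posterior beta = 0.5 + (n - k) = 0.5 + 28 = 28.5

28.5


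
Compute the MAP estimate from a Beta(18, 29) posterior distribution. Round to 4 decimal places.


MAP = mode of Beta distribution
= (alpha - 1)/(alpha + beta - 2)
= (18-1)/(18+29-2)
= 17/45 = 0.3778

0.3778


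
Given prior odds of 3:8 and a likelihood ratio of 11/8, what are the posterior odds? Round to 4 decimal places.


Posterior odds = prior odds * LR
Prior odds = 3/8 = 0.375
LR = 11/8 = 1.375
Posterior odds = 0.375 * 1.375 = 0.5156

0.5156


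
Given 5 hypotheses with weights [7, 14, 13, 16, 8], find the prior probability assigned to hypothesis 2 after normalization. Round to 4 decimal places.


To normalize, divide each weight by the sum of all weights.
Sum = 58
Prior(H2) = 14/58 = 0.2414

0.2414


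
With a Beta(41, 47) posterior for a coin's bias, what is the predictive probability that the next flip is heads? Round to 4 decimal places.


The predictive probability equals the posterior mean.
P(next = heads) = alpha / (alpha + beta)
= 41 / 88 = 0.4659

0.4659


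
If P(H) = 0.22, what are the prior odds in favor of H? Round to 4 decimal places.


Prior odds = P(H) / (1 - P(H))
= 0.22 / 0.78
= 0.2821

0.2821


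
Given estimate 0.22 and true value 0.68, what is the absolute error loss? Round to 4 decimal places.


Absolute error = |estimate - true|
= |-0.46| = 0.46

0.46


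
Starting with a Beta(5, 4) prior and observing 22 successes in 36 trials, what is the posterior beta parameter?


Posterior beta = prior beta + failures
Failures = 36 - 22 = 14
beta_post = 4 + 14 = 18

18


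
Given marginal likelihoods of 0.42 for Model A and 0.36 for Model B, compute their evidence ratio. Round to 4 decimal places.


Ratio = ML(A) / ML(B) = 0.42/0.36
= 1.1667

1.1667


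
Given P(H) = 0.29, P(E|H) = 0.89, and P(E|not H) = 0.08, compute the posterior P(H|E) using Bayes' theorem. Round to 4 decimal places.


By Bayes' theorem: P(H|E) = P(E|H)*P(H) / P(E)
P(E) = P(E|H)*P(H) + P(E|not H)*P(not H)
P(E) = 0.89*0.29 + 0.08*0.71 = 0.3149
P(H|E) = 0.89*0.29 / 0.3149 = 0.8196

0.8196


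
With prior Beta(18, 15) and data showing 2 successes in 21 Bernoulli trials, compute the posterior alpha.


Conjugate update: alpha_posterior = alpha_prior + k
= 18 + 2 = 20

20


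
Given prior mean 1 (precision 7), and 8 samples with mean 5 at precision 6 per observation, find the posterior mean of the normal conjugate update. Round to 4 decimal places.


The posterior mean is a precision-weighted average of prior and data.
Post. prec. = 7 + 48 = 55
Post. mean = (7 + 240)/55 = 247/55 = 4.4909

4.4909


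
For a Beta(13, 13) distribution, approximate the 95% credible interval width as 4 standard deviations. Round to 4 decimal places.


Variance of Beta(a,b) = ab / ((a+b)^2 * (a+b+1))
= 13*13 / ((26)^2 * 27)
= 0.0093
SD = sqrt(0.0093) = 0.0962
Width = 4 * SD = 0.3849

0.3849


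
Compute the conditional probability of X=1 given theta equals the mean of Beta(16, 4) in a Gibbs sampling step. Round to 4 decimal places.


Mean of Beta(16, 4) = 0.8
P(X=1 | theta=0.8) = 0.8

0.8


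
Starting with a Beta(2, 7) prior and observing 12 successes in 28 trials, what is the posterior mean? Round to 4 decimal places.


Posterior parameters: alpha = 2 + 12 = 14
beta = 7 + 16 = 23
Posterior mean = alpha / (alpha + beta) = 14 / 37
= 0.3784

0.3784


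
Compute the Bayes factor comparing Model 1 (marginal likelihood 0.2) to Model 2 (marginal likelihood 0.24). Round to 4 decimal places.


BF12 = marginal likelihood of M1 / marginal likelihood of M2
= 0.2/0.24
= 0.8333

0.8333


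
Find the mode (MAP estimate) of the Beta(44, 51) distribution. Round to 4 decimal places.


For Beta(a,b) with a,b > 1:
Mode = (a-1)/(a+b-2) = (44-1)/(95-2)
= 43/93 = 0.4624

0.4624


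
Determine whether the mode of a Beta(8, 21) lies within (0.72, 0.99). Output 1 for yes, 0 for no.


First find the mode: (a-1)/(a+b-2) = 0.2593
Is 0.2593 in (0.72, 0.99)? 0

0


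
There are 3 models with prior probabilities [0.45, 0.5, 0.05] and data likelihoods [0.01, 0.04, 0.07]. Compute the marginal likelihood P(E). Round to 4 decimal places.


P(E) = sum over models of P(M_i) * P(E|M_i)
= 0.45*0.01 + 0.5*0.04 + 0.05*0.07
= 0.028

0.028


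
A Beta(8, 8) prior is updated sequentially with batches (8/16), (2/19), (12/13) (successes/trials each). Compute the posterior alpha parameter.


Sequential conjugate updating is equivalent to a single batch update.
Total successes across all batches = 22
alpha_posterior = alpha_prior + total_successes = 8 + 22
= 30

30


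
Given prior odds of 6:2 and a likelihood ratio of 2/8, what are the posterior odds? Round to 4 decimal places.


Posterior odds = prior odds * LR
Prior odds = 6/2 = 3.0
LR = 2/8 = 0.25
Posterior odds = 3.0 * 0.25 = 0.75

0.75


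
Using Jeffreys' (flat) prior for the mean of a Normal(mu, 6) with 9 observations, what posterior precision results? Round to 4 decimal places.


Flat prior means prior precision is 0.
Posterior precision = n / sigma^2 = 9/6 = 1.5

1.5


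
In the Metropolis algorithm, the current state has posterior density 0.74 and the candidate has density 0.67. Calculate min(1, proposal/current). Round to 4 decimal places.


Ratio = 0.67/0.74 = 0.9054
Acceptance probability = min(1, 0.9054)
= 0.9054

0.9054


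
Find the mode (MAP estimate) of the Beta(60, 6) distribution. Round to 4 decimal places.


For Beta(a,b) with a,b > 1:
Mode = (a-1)/(a+b-2) = (60-1)/(66-2)
= 59/64 = 0.9219

0.9219


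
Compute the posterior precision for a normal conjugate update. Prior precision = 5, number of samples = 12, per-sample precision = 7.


tau_post = tau_0 + n * tau
= 5 + 12 * 7 = 89

89


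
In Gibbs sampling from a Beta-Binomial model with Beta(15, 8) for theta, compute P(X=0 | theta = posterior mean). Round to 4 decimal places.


Posterior mean = alpha/(alpha+beta) = 15/23 = 0.6522
P(X=0|theta=mean) = 1 - theta = 0.3478

0.3478


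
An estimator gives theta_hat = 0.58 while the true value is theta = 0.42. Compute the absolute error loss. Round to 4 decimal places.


The absolute error loss is |theta_hat - theta|
= |0.58 - 0.42|
= 0.16

0.16


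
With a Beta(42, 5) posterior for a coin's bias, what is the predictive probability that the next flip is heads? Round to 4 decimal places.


The predictive probability equals the posterior mean.
P(next = heads) = alpha / (alpha + beta)
= 42 / 47 = 0.8936

0.8936


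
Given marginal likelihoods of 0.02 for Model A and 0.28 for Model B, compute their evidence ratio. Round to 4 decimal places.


Ratio = ML(A) / ML(B) = 0.02/0.28
= 0.0714

0.0714


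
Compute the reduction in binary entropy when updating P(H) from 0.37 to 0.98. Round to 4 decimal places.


H_before = -p*log2(p) - (1-p)*log2(1-p) for p=0.37: 0.9507
H_after for p=0.98: 0.1414
Reduction = 0.9507 - 0.1414 = 0.8092

0.8092


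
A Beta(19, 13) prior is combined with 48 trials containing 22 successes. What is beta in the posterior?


In conjugate updating:
beta_posterior = beta_prior + (n - k)
= 13 + (48 - 22)
= 13 + 26 = 39

39


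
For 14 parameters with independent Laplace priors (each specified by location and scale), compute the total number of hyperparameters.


A Laplace prior has 2 hyperparameters per parameter.
Total = 14 * 2 = 28

28


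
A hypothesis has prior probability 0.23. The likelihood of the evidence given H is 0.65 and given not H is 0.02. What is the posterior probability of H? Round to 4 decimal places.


Using Bayes' theorem:
P(E) = 0.23 * 0.65 + 0.77 * 0.02
P(E) = 0.1649
P(H|E) = (0.23 * 0.65) / 0.1649 = 0.9066

0.9066


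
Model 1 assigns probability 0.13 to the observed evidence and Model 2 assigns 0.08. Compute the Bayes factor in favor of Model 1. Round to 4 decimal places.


BF = P(data|M1) / P(data|M2)
= 0.13 / 0.08 = 1.625

1.625


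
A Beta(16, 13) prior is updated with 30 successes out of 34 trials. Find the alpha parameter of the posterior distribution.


In the Beta-Binomial conjugate update:
alpha_post = alpha_prior + successes
= 16 + 30
= 46

46


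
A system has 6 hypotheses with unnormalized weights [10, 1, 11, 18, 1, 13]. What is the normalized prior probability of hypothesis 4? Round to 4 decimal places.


The normalized prior is the weight divided by the total.
Total weight = 54
P(H4) = 18 / 54 = 0.3333

0.3333


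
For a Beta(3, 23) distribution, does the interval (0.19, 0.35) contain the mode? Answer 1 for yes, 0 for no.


Mode of Beta(a,b) = (a-1)/(a+b-2)
= (3-1)/(3+23-2) = 0.0833
Check: 0.19 <= 0.0833 <= 0.35?
Result: 0

0


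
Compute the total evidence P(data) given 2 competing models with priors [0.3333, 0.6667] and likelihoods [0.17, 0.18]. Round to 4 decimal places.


Marginal likelihood = sum P(model_i) * P(data|model_i)
Model 1: 0.3333 * 0.17 = 0.0567
Model 2: 0.6667 * 0.18 = 0.12
Total = 0.1767

0.1767


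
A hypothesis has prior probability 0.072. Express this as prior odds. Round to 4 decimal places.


Odds = P(H) / P(not H) = 0.072 / 0.928
= 0.0776

0.0776


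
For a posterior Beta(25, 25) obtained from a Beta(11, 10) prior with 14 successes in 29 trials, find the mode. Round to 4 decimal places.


Mode = (alpha - 1) / (alpha + beta - 2)
= 24 / 48
= 0.5

0.5


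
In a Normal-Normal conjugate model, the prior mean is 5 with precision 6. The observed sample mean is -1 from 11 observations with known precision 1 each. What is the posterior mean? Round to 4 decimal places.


Posterior precision = tau0 + n*tau = 6 + 11*1 = 17
Posterior mean = (tau0*mu0 + n*tau*xbar) / posterior_precision
= (6*5 + 11*1*-1) / 17
= 19 / 17 = 1.1176

1.1176


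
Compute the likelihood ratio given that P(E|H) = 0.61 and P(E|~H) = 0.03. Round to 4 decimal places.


LR = P(E|H) / P(E|~H)
= 0.61 / 0.03 = 20.3333

20.3333


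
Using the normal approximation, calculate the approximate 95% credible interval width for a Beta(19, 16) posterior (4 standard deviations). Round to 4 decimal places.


Var(Beta) = 19*16/(35^2 * 36) = 0.0069
SD = 0.083
Width ~ 4*SD = 0.3321

0.3321


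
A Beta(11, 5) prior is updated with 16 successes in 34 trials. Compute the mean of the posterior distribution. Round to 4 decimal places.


After update: Beta(27, 23)
Mean = 27 / (27 + 23) = 27 / 50
= 0.54

0.54


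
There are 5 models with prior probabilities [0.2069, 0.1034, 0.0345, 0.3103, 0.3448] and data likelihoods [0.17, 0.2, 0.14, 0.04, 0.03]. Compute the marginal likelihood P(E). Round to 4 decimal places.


P(E) = sum over models of P(M_i) * P(E|M_i)
= 0.2069*0.17 + 0.1034*0.2 + 0.0345*0.14 + 0.3103*0.04 + 0.3448*0.03
= 0.0834

0.0834


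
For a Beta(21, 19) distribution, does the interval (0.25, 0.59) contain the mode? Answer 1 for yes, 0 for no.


Mode of Beta(a,b) = (a-1)/(a+b-2)
= (21-1)/(21+19-2) = 0.5263
Check: 0.25 <= 0.5263 <= 0.59?
Result: 1

1


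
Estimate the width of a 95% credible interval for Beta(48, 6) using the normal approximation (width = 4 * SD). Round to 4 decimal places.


For Beta(a,b): Var = ab/((a+b)^2(a+b+1))
Var = 0.0018, SD = 0.0424
Approximate 95% CI width = 4 * 0.0424 = 0.1695

0.1695


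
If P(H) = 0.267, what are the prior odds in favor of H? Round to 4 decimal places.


Prior odds = P(H) / (1 - P(H))
= 0.267 / 0.733
= 0.3643

0.3643


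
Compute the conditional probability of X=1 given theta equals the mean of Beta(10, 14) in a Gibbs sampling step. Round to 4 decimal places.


Mean of Beta(10, 14) = 0.4167
P(X=1 | theta=0.4167) = 0.4167

0.4167


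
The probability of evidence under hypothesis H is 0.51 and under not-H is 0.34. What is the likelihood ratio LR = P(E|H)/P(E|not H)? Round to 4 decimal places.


LR = 0.51 / 0.34
= 1.5

1.5


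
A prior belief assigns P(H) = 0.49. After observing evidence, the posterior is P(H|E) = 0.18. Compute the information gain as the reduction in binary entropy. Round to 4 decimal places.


H(prior) = -0.49*log2(0.49) - 0.51*log2(0.51)
= 0.9997
H(post) = -0.18*log2(0.18) - 0.82*log2(0.82)
= 0.6801
IG = 0.9997 - 0.6801 = 0.3196

0.3196


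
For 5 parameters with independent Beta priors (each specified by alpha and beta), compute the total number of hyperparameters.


A Beta prior has 2 hyperparameters per parameter.
Total = 5 * 2 = 10

10


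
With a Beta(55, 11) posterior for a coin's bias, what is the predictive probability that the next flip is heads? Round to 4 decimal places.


The predictive probability equals the posterior mean.
P(next = heads) = alpha / (alpha + beta)
= 55 / 66 = 0.8333

0.8333


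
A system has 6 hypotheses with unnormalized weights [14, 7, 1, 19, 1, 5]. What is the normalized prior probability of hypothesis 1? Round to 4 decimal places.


The normalized prior is the weight divided by the total.
Total weight = 47
P(H1) = 14 / 47 = 0.2979

0.2979


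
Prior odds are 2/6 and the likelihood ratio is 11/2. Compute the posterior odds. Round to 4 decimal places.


Posterior odds = prior odds * likelihood ratio
= (2/6) * (11/2)
= 22 / 12
= 1.8333

1.8333


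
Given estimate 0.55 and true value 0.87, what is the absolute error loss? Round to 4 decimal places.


Absolute error = |estimate - true|
= |-0.32| = 0.32

0.32


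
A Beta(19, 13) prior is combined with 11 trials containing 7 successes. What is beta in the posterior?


In conjugate updating:
beta_posterior = beta_prior + (n - k)
= 13 + (11 - 7)
= 13 + 4 = 17

17


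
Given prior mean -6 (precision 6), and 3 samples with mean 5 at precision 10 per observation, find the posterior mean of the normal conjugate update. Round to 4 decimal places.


The posterior mean is a precision-weighted average of prior and data.
Post. prec. = 6 + 30 = 36
Post. mean = (-36 + 150)/36 = 114/36 = 3.1667

3.1667


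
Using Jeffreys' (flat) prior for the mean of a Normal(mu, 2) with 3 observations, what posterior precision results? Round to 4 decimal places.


Flat prior means prior precision is 0.
Posterior precision = n / sigma^2 = 3/2 = 1.5

1.5


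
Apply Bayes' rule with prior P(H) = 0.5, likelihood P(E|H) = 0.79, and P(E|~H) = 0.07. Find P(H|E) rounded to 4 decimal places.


Step 1: Compute marginal P(E) = P(E|H)P(H) + P(E|~H)P(~H)
= 0.79*0.5 + 0.07*0.5 = 0.43
Step 2: P(H|E) = P(E|H)P(H)/P(E) = 0.395/0.43
= 0.9186

0.9186


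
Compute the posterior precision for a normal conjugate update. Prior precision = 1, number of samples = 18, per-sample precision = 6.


tau_post = tau_0 + n * tau
= 1 + 18 * 6 = 109

109


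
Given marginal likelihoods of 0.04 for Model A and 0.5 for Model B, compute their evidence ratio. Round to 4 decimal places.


Ratio = ML(A) / ML(B) = 0.04/0.5
= 0.08

0.08


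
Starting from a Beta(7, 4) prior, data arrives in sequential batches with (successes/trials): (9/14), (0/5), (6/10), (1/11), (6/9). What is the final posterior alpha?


In sequential Bayesian updating, we sum all successes.
Total successes = 22
Final alpha = 7 + 22 = 29

29


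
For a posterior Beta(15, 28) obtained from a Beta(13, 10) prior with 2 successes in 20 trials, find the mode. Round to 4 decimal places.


Mode = (alpha - 1) / (alpha + beta - 2)
= 14 / 41
= 0.3415

0.3415


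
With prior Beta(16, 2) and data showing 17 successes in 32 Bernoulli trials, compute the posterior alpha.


Conjugate update: alpha_posterior = alpha_prior + k
= 16 + 17 = 33

33


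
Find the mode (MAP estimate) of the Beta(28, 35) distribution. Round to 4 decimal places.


For Beta(a,b) with a,b > 1:
Mode = (a-1)/(a+b-2) = (28-1)/(63-2)
= 27/61 = 0.4426

0.4426


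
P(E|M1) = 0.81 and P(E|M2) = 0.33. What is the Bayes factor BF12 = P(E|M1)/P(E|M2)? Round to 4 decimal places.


Bayes factor BF12 = P(E|M1) / P(E|M2)
= 0.81 / 0.33
= 2.4545

2.4545


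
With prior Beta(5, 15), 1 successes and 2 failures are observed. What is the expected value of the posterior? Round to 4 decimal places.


Posterior = Beta(6, 17)
E[theta] = alpha/(alpha+beta)
= 6/23 = 0.2609

0.2609


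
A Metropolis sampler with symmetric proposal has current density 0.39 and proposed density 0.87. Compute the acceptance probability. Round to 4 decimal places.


For symmetric proposals, acceptance = min(1, pi(x*)/pi(x))
= min(1, 0.87/0.39)
= min(1, 2.2308) = 1.0

1.0


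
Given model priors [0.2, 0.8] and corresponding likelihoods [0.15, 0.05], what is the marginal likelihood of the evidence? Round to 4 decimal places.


P(E) = sum_i P(M_i) P(E|M_i)
= 0.03 + 0.04
= 0.07

0.07


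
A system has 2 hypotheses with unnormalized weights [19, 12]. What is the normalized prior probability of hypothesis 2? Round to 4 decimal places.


The normalized prior is the weight divided by the total.
Total weight = 31
P(H2) = 12 / 31 = 0.3871

0.3871


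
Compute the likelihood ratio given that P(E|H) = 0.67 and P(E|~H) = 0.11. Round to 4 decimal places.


LR = P(E|H) / P(E|~H)
= 0.67 / 0.11 = 6.0909

6.0909


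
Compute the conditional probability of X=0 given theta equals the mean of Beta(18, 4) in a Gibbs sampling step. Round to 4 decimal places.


Mean of Beta(18, 4) = 0.8182
P(X=0 | theta=0.8182) = 0.1818

0.1818


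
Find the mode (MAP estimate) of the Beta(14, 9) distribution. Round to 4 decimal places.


For Beta(a,b) with a,b > 1:
Mode = (a-1)/(a+b-2) = (14-1)/(23-2)
= 13/21 = 0.619

0.619


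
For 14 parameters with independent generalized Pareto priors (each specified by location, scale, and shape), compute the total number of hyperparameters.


A generalized Pareto prior has 3 hyperparameters per parameter.
Total = 14 * 3 = 42

42


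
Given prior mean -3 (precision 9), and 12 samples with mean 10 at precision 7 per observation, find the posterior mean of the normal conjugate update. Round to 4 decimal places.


The posterior mean is a precision-weighted average of prior and data.
Post. prec. = 9 + 84 = 93
Post. mean = (-27 + 840)/93 = 813/93 = 8.7419

8.7419


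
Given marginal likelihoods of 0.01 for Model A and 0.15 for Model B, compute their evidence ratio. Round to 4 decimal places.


Ratio = ML(A) / ML(B) = 0.01/0.15
= 0.0667

0.0667


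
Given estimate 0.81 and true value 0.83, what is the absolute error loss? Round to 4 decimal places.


Absolute error = |estimate - true|
= |-0.02| = 0.02

0.02


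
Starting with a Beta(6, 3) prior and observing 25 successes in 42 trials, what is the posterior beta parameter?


Posterior beta = prior beta + failures
Failures = 42 - 25 = 17
beta_post = 3 + 17 = 20

20


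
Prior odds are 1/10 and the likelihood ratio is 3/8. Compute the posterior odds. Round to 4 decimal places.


Posterior odds = prior odds * likelihood ratio
= (1/10) * (3/8)
= 3 / 80
= 0.0375

0.0375


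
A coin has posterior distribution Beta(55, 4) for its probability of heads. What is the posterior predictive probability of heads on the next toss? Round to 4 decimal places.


Posterior predictive = E[theta] = alpha/(alpha+beta)
= 55/59
= 0.9322

0.9322


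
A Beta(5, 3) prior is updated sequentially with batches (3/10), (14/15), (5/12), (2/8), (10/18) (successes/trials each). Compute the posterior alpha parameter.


Sequential conjugate updating is equivalent to a single batch update.
Total successes across all batches = 34
alpha_posterior = alpha_prior + total_successes = 5 + 34
= 39

39


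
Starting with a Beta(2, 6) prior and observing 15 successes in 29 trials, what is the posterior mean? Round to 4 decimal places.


Posterior parameters: alpha = 2 + 15 = 17
beta = 6 + 14 = 20
Posterior mean = alpha / (alpha + beta) = 17 / 37
= 0.4595

0.4595


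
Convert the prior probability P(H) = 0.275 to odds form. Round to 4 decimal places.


P(not H) = 1 - 0.275 = 0.725
Odds = 0.275 / 0.725 = 0.3793

0.3793


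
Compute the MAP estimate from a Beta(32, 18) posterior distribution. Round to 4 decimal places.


MAP = mode of Beta distribution
= (alpha - 1)/(alpha + beta - 2)
= (32-1)/(32+18-2)
= 31/48 = 0.6458

0.6458


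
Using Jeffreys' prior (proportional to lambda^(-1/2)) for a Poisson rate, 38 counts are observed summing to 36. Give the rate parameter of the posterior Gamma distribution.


Conjugate update: Gamma(prior_shape + S, prior_rate + n).
Prior shape = 0.5, prior rate = 0.
Posterior rate = 0 + n = 38

38.0


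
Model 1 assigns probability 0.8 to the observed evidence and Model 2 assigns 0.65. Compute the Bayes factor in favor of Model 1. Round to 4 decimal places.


BF = P(data|M1) / P(data|M2)
= 0.8 / 0.65 = 1.2308

1.2308


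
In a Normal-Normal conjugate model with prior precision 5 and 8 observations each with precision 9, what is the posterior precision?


Posterior precision = prior precision + n * observation precision
= 5 + 8 * 9
= 5 + 72 = 77

77


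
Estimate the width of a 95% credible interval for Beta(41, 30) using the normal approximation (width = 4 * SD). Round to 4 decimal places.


For Beta(a,b): Var = ab/((a+b)^2(a+b+1))
Var = 0.0034, SD = 0.0582
Approximate 95% CI width = 4 * 0.0582 = 0.2329

0.2329


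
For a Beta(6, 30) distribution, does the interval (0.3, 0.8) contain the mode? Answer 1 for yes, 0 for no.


Mode of Beta(a,b) = (a-1)/(a+b-2)
= (6-1)/(6+30-2) = 0.1471
Check: 0.3 <= 0.1471 <= 0.8?
Result: 0

0


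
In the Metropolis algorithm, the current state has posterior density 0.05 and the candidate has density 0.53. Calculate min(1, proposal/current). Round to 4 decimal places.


Ratio = 0.53/0.05 = 10.6
Acceptance probability = min(1, 10.6)
= 1.0

1.0


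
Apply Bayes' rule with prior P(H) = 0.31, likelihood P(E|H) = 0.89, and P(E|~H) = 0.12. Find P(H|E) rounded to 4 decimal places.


Step 1: Compute marginal P(E) = P(E|H)P(H) + P(E|~H)P(~H)
= 0.89*0.31 + 0.12*0.69 = 0.3587
Step 2: P(H|E) = P(E|H)P(H)/P(E) = 0.2759/0.3587
= 0.7692

0.7692


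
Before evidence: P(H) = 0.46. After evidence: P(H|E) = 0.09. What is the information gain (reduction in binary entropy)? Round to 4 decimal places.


Prior entropy = 0.9954
Posterior entropy = 0.4365
Information gain = 0.9954 - 0.4365 = 0.5589

0.5589


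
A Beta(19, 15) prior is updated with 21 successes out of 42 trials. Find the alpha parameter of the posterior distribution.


In the Beta-Binomial conjugate update:
alpha_post = alpha_prior + successes
= 19 + 21
= 40

40


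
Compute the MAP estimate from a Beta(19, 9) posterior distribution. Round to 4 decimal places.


MAP = mode of Beta distribution
= (alpha - 1)/(alpha + beta - 2)
= (19-1)/(19+9-2)
= 18/26 = 0.6923

0.6923


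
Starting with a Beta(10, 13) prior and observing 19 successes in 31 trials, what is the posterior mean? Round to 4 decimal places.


Posterior parameters: alpha = 10 + 19 = 29
beta = 13 + 12 = 25
Posterior mean = alpha / (alpha + beta) = 29 / 54
= 0.537

0.537


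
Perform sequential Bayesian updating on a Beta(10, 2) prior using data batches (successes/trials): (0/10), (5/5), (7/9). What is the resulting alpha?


Accumulate successes: 12
Posterior alpha = prior alpha + sum of successes
= 10 + 12 = 22

22


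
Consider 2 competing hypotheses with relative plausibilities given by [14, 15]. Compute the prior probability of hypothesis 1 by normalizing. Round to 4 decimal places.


Sum of weights = 14 + 15 = 29
Normalized prior for H1 = 14 / 29
= 0.4828

0.4828


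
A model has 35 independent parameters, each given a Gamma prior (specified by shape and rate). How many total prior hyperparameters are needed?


Each Gamma prior needs 2 hyperparameters (shape and rate).
Total = 2 * 35 = 70

70


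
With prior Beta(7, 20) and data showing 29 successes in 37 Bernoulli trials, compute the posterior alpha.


Conjugate update: alpha_posterior = alpha_prior + k
= 7 + 29 = 36

36


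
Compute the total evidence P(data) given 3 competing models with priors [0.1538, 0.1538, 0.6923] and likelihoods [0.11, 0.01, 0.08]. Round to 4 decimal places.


Marginal likelihood = sum P(model_i) * P(data|model_i)
Model 1: 0.1538 * 0.11 = 0.0169
Model 2: 0.1538 * 0.01 = 0.0015
Model 3: 0.6923 * 0.08 = 0.0554
Total = 0.0738

0.0738


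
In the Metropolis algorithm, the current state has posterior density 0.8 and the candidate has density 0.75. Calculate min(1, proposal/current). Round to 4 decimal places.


Ratio = 0.75/0.8 = 0.9375
Acceptance probability = min(1, 0.9375)
= 0.9375

0.9375


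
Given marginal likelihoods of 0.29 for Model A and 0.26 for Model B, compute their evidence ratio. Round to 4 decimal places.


Ratio = ML(A) / ML(B) = 0.29/0.26
= 1.1154

1.1154


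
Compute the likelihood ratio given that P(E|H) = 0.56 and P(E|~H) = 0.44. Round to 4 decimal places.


LR = P(E|H) / P(E|~H)
= 0.56 / 0.44 = 1.2727

1.2727


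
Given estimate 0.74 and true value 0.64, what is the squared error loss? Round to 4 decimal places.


Squared error = (estimate - true)^2
Difference = 0.1
Loss = 0.1^2 = 0.01

0.01


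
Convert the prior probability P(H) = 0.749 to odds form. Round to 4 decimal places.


P(not H) = 1 - 0.749 = 0.251
Odds = 0.749 / 0.251 = 2.9841

2.9841


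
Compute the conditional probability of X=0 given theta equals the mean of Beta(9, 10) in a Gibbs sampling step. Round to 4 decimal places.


Mean of Beta(9, 10) = 0.4737
P(X=0 | theta=0.4737) = 0.5263

0.5263


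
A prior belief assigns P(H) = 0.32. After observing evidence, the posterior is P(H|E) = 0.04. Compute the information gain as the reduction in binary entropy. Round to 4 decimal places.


H(prior) = -0.32*log2(0.32) - 0.68*log2(0.68)
= 0.9044
H(post) = -0.04*log2(0.04) - 0.96*log2(0.96)
= 0.2423
IG = 0.9044 - 0.2423 = 0.6621

0.6621


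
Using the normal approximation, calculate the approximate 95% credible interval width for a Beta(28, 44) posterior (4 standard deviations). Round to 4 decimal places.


Var(Beta) = 28*44/(72^2 * 73) = 0.0033
SD = 0.0571
Width ~ 4*SD = 0.2282

0.2282


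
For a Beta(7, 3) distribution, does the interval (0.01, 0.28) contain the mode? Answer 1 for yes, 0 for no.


Mode of Beta(a,b) = (a-1)/(a+b-2)
= (7-1)/(7+3-2) = 0.75
Check: 0.01 <= 0.75 <= 0.28?
Result: 0

0


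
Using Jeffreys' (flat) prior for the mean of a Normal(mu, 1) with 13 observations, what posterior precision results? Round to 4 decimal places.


Flat prior means prior precision is 0.
Posterior precision = n / sigma^2 = 13/1 = 13.0

13.0


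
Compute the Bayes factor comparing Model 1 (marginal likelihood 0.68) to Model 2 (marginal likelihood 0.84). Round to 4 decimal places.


BF12 = marginal likelihood of M1 / marginal likelihood of M2
= 0.68/0.84
= 0.8095

0.8095


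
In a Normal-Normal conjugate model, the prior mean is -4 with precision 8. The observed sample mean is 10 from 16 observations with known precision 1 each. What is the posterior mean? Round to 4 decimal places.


Posterior precision = tau0 + n*tau = 8 + 16*1 = 24
Posterior mean = (tau0*mu0 + n*tau*xbar) / posterior_precision
= (8*-4 + 16*1*10) / 24
= 128 / 24 = 5.3333

5.3333


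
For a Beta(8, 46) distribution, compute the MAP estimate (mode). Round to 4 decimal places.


MAP = mode = (a-1)/(a+b-2)
= (8-1)/(8+46-2)
= 7/52 = 0.1346

0.1346


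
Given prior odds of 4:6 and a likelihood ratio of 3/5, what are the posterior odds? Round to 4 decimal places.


Posterior odds = prior odds * LR
Prior odds = 4/6 = 0.6667
LR = 3/5 = 0.6
Posterior odds = 0.6667 * 0.6 = 0.4

0.4


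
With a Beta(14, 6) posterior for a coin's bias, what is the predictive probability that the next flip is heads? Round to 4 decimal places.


The predictive probability equals the posterior mean.
P(next = heads) = alpha / (alpha + beta)
= 14 / 20 = 0.7

0.7


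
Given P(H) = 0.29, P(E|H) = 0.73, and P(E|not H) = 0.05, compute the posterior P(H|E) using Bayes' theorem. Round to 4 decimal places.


By Bayes' theorem: P(H|E) = P(E|H)*P(H) / P(E)
P(E) = P(E|H)*P(H) + P(E|not H)*P(not H)
P(E) = 0.73*0.29 + 0.05*0.71 = 0.2472
P(H|E) = 0.73*0.29 / 0.2472 = 0.8564

0.8564


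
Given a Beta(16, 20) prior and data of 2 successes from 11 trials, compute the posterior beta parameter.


Number of failures = 11 - 2 = 9
Posterior beta = 20 + 9 = 29

29


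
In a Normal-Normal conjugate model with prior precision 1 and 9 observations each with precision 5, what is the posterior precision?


Posterior precision = prior precision + n * observation precision
= 1 + 9 * 5
= 1 + 45 = 46

46


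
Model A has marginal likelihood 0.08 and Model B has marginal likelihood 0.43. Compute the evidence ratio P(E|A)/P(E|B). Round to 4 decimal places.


Evidence ratio = P(E|A) / P(E|B)
= 0.08 / 0.43
= 0.186

0.186


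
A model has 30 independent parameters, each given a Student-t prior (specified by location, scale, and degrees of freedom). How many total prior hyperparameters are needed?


Each Student-t prior needs 3 hyperparameters (location, scale, and degrees of freedom).
Total = 3 * 30 = 90

90


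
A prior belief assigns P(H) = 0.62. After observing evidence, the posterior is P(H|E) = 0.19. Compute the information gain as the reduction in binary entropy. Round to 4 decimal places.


H(prior) = -0.62*log2(0.62) - 0.38*log2(0.38)
= 0.958
H(post) = -0.19*log2(0.19) - 0.81*log2(0.81)
= 0.7015
IG = 0.958 - 0.7015 = 0.2566

0.2566


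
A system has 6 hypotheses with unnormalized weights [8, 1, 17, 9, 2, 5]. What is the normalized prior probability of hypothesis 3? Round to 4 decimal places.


The normalized prior is the weight divided by the total.
Total weight = 42
P(H3) = 17 / 42 = 0.4048

0.4048


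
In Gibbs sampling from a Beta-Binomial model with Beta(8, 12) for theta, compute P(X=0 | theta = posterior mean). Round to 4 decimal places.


Posterior mean = alpha/(alpha+beta) = 8/20 = 0.4
P(X=0|theta=mean) = 1 - theta = 0.6

0.6


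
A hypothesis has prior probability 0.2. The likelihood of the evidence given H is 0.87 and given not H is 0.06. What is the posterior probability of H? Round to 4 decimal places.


Using Bayes' theorem:
P(E) = 0.2 * 0.87 + 0.8 * 0.06
P(E) = 0.222
P(H|E) = (0.2 * 0.87) / 0.222 = 0.7838

0.7838


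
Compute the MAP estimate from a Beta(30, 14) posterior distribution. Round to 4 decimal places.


MAP = mode of Beta distribution
= (alpha - 1)/(alpha + beta - 2)
= (30-1)/(30+14-2)
= 29/42 = 0.6905

0.6905


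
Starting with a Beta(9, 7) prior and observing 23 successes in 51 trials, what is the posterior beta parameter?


Posterior beta = prior beta + failures
Failures = 51 - 23 = 28
beta_post = 7 + 28 = 35

35


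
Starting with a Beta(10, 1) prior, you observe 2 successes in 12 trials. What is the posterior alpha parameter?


For a Beta-Binomial conjugate model:
Posterior alpha = prior alpha + number of successes
= 10 + 2 = 12

12


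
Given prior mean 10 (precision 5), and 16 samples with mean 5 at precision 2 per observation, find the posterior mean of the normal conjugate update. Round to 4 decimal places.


The posterior mean is a precision-weighted average of prior and data.
Post. prec. = 5 + 32 = 37
Post. mean = (50 + 160)/37 = 210/37 = 5.6757

5.6757
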